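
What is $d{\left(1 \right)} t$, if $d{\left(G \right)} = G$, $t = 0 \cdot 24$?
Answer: $0$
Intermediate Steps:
$t = 0$
$d{\left(1 \right)} t = 1 \cdot 0 = 0$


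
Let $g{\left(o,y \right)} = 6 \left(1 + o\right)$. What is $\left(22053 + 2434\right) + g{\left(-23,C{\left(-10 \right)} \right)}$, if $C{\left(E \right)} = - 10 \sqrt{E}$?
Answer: $24355$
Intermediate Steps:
$g{\left(o,y \right)} = 6 + 6 o$
$\left(22053 + 2434\right) + g{\left(-23,C{\left(-10 \right)} \right)} = \left(22053 + 2434\right) + \left(6 + 6 \left(-23\right)\right) = 24487 + \left(6 - 138\right) = 24487 - 132 = 24355$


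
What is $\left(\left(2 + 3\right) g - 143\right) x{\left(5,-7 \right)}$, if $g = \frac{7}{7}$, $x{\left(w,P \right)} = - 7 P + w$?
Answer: $-7452$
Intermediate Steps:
$x{\left(w,P \right)} = w - 7 P$
$g = 1$ ($g = 7 \cdot \frac{1}{7} = 1$)
$\left(\left(2 + 3\right) g - 143\right) x{\left(5,-7 \right)} = \left(\left(2 + 3\right) 1 - 143\right) \left(5 - -49\right) = \left(5 \cdot 1 - 143\right) \left(5 + 49\right) = \left(5 - 143\right) 54 = \left(-138\right) 54 = -7452$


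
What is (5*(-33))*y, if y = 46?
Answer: -7590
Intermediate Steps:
(5*(-33))*y = (5*(-33))*46 = -165*46 = -7590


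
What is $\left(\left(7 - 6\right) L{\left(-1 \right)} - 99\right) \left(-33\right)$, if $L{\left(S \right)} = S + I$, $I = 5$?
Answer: $3135$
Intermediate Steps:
$L{\left(S \right)} = 5 + S$ ($L{\left(S \right)} = S + 5 = 5 + S$)
$\left(\left(7 - 6\right) L{\left(-1 \right)} - 99\right) \left(-33\right) = \left(\left(7 - 6\right) \left(5 - 1\right) - 99\right) \left(-33\right) = \left(1 \cdot 4 - 99\right) \left(-33\right) = \left(4 - 99\right) \left(-33\right) = \left(-95\right) \left(-33\right) = 3135$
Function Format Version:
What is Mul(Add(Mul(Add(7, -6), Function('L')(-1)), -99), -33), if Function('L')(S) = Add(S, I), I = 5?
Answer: 3135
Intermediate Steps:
Function('L')(S) = Add(5, S) (Function('L')(S) = Add(S, 5) = Add(5, S))
Mul(Add(Mul(Add(7, -6), Function('L')(-1)), -99), -33) = Mul(Add(Mul(Add(7, -6), Add(5, -1)), -99), -33) = Mul(Add(Mul(1, 4), -99), -33) = Mul(Add(4, -99), -33) = Mul(-95, -33) = 3135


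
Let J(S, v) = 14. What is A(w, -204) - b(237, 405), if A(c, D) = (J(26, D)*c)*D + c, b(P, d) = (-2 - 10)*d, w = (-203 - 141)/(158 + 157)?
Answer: 502604/63 ≈ 7977.8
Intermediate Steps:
w = -344/315 ≈ -1.0921
b(P, d) = -12*d
A(c, D) = c + 14*D*c (A(c, D) = (14*c)*D + c = 14*D*c + c = c + 14*D*c)
A(w, -204) - b(237, 405) = -344*(1 + 14*(-204))/315 - (-12)*405 = -344*(1 - 2856)/315 - 1*(-4860) = -344/315*(-2855) + 4860 = 196424/63 + 4860 = 502604/63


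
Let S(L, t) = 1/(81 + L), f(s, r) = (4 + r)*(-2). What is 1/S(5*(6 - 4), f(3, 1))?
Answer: 91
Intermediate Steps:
f(s, r) = -8 - 2*r
1/S(5*(6 - 4), f(3, 1)) = 1/(1/(81 + 5*(6 - 4))) = 1/(1/(81 + 5*2)) = 1/(1/(81 + 10)) = 1/(1/91) = 91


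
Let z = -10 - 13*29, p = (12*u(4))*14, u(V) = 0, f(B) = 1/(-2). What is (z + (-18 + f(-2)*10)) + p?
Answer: -410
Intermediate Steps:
f(B) = -½
p = 0 (p = (12*0)*14 = 0*14 = 0)
z = -387 (z = -10 - 377 = -387)
(z + (-18 + f(-2)*10)) + p = (-387 + (-18 - ½*10)) + 0 = (-387 + (-18 - 5)) + 0 = (-387 - 23) + 0 = -410 + 0 = -410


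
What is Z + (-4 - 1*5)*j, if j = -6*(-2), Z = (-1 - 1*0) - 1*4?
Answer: -113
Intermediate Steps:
Z = -5 (Z = (-1 + 0) - 4 = -1 - 4 = -5)
j = 12
Z + (-4 - 1*5)*j = -5 + (-4 - 1*5)*12 = -5 + (-4 - 5)*12 = -5 - 9*12 = -5 - 108 = -113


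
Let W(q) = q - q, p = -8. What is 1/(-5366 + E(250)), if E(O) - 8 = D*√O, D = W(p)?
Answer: -1/5358 ≈ -0.00018664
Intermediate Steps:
W(q) = 0
D = 0
E(O) = 8 (E(O) = 8 + 0*√O = 8 + 0 = 8)
1/(-5366 + E(250)) = 1/(-5366 + 8) = 1/(-5358) = -1/5358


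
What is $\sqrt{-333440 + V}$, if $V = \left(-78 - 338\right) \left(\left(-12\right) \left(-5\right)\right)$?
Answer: $160 i \sqrt{14} \approx 598.67 i$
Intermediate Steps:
$V = -24960$ ($V = \left(-416\right) 60 = -24960$)
$\sqrt{-333440 + V} = \sqrt{-333440 - 24960} = \sqrt{-358400} = 160 i \sqrt{14}$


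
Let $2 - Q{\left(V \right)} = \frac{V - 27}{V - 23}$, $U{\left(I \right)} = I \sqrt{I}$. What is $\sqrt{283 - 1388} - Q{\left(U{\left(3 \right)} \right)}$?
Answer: $- \frac{205}{251} + \frac{6 \sqrt{3}}{251} + i \sqrt{1105} \approx -0.77533 + 33.242 i$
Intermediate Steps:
$U{\left(I \right)} = I^{\frac{3}{2}}$
$Q{\left(V \right)} = 2 - \frac{-27 + V}{-23 + V}$ ($Q{\left(V \right)} = 2 - \frac{V - 27}{V - 23} = 2 - \frac{-27 + V}{-23 + V}$)
$\sqrt{283 - 1388} - Q{\left(U{\left(3 \right)} \right)} = \sqrt{283 - 1388} - \frac{-19 + 3^{\frac{3}{2}}}{-23 + 3^{\frac{3}{2}}} = \sqrt{-1105} - \frac{-19 + 3 \sqrt{3}}{-23 + 3 \sqrt{3}} = i \sqrt{1105} - \frac{-19 + 3 \sqrt{3}}{-23 + 3 \sqrt{3}}$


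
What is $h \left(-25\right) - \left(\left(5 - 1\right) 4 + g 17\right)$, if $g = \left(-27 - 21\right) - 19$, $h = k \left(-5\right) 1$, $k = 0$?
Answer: $1123$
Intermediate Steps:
$h = 0$ ($h = 0 \left(-5\right) 1 = 0 \cdot 1 = 0$)
$g = -67$ ($g = -48 - 19 = -67$)
$h \left(-25\right) - \left(\left(5 - 1\right) 4 + g 17\right) = 0 \left(-25\right) - \left(\left(5 - 1\right) 4 - 1139\right) = 0 - \left(4 \cdot 4 - 1139\right) = 0 - \left(16 - 1139\right) = 0 - -1123 = 0 + 1123 = 1123$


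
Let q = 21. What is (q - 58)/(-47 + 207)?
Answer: -37/160 ≈ -0.23125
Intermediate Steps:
(q - 58)/(-47 + 207) = (21 - 58)/(-47 + 207) = -37/160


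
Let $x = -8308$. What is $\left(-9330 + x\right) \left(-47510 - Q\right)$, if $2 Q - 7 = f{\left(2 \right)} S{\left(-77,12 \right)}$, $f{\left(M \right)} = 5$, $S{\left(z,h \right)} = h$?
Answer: $838572253$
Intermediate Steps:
$Q = \frac{67}{2}$ ($Q = \frac{7}{2} + \frac{5 \cdot 12}{2} = \frac{7}{2} + \frac{1}{2} \cdot 60 = \frac{7}{2} + 30 = \frac{67}{2} \approx 33.5$)
$\left(-9330 + x\right) \left(-47510 - Q\right) = \left(-9330 - 8308\right) \left(-47510 - \frac{67}{2}\right) = - 17638 \left(-47510 - \frac{67}{2}\right) = \left(-17638\right) \left(- \frac{95087}{2}\right) = 838572253$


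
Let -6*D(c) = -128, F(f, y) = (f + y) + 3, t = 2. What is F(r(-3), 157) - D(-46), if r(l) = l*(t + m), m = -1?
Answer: 407/3 ≈ 135.67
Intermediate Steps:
r(l) = l (r(l) = l*(2 - 1) = l*1 = l)
F(f, y) = 3 + f + y
D(c) = 64/3 (D(c) = -1/6*(-128) = 64/3)
F(r(-3), 157) - D(-46) = (3 - 3 + 157) - 1*64/3 = 157 - 64/3 = 407/3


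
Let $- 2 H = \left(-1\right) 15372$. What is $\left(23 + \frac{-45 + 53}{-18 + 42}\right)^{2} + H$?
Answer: $\frac{74074}{9} \approx 8230.4$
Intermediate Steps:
$H = 7686$ ($H = - \frac{\left(-1\right) 15372}{2} = \left(- \frac{1}{2}\right) \left(-15372\right) = 7686$)
$\left(23 + \frac{-45 + 53}{-18 + 42}\right)^{2} + H = \left(23 + \frac{-45 + 53}{-18 + 42}\right)^{2} + 7686 = \left(23 + \frac{8}{24}\right)^{2} + 7686 = \left(23 + 8 \cdot \frac{1}{24}\right)^{2} + 7686 = \left(23 + \frac{1}{3}\right)^{2} + 7686 = \left(\frac{70}{3}\right)^{2} + 7686 = \frac{4900}{9} + 7686 = \frac{74074}{9}$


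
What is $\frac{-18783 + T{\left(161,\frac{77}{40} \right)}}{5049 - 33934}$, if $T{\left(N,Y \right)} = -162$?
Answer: $\frac{3789}{5777} \approx 0.65588$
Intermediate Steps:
$\frac{-18783 + T{\left(161,\frac{77}{40} \right)}}{5049 - 33934} = \frac{-18783 - 162}{5049 - 33934} = - \frac{18945}{-28885} = \left(-18945\right) \left(- \frac{1}{28885}\right) = \frac{3789}{5777}$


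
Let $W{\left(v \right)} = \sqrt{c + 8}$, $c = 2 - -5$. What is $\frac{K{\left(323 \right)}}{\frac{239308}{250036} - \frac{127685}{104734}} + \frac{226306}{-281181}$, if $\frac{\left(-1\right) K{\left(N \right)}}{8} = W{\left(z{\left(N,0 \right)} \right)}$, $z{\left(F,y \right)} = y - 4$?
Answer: $- \frac{226306}{281181} + \frac{52374540848 \sqrt{15}}{1715540647} \approx 117.44$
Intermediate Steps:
$c = 7$ ($c = 2 + 5 = 7$)
$z{\left(F,y \right)} = -4 + y$ ($z{\left(F,y \right)} = y - 4 = -4 + y$)
$W{\left(v \right)} = \sqrt{15}$ ($W{\left(v \right)} = \sqrt{7 + 8} = \sqrt{15}$)
$K{\left(N \right)} = - 8 \sqrt{15}$
$\frac{K{\left(323 \right)}}{\frac{239308}{250036} - \frac{127685}{104734}} + \frac{226306}{-281181} = \frac{\left(-8\right) \sqrt{15}}{\frac{239308}{250036} - \frac{127685}{104734}} + \frac{226306}{-281181} = \frac{\left(-8\right) \sqrt{15}}{239308 \cdot \frac{1}{250036} - \frac{127685}{104734}} + 226306 \left(- \frac{1}{281181}\right) = \frac{\left(-8\right) \sqrt{15}}{\frac{59827}{62509} - \frac{127685}{104734}} - \frac{226306}{281181} = \frac{\left(-8\right) \sqrt{15}}{- \frac{1715540647}{6546817606}} - \frac{226306}{281181} = - 8 \sqrt{15} \left(- \frac{6546817606}{1715540647}\right) - \frac{226306}{281181} = \frac{52374540848 \sqrt{15}}{1715540647} - \frac{226306}{281181} = - \frac{226306}{281181} + \frac{52374540848 \sqrt{15}}{1715540647}$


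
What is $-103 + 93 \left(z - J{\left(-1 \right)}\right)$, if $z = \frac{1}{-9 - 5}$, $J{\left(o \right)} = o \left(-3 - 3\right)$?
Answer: $- \frac{9347}{14} \approx -667.64$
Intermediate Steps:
$J{\left(o \right)} = - 6 o$ ($J{\left(o \right)} = o \left(-6\right) = - 6 o$)
$z = - \frac{1}{14}$ ($z = \frac{1}{-14} = - \frac{1}{14} \approx -0.071429$)
$-103 + 93 \left(z - J{\left(-1 \right)}\right) = -103 + 93 \left(- \frac{1}{14} - \left(-6\right) \left(-1\right)\right) = -103 + 93 \left(- \frac{1}{14} - 6\right) = -103 + 93 \left(- \frac{85}{14}\right) = -103 - \frac{7905}{14} = - \frac{9347}{14}$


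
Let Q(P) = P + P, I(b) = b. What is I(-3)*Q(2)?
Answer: -12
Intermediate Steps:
Q(P) = 2*P
I(-3)*Q(2) = -6*2 = -3*4 = -12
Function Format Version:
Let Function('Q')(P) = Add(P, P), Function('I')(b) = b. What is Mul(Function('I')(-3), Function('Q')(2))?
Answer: -12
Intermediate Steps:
Function('Q')(P) = Mul(2, P)
Mul(Function('I')(-3), Function('Q')(2)) = Mul(-3, Mul(2, 2)) = Mul(-3, 4) = -12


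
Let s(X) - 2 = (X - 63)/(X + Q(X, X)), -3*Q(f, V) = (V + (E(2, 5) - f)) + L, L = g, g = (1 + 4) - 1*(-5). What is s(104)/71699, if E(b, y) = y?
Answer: 239/7098201 ≈ 3.3671e-5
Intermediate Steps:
g = 10 (g = 5 + 5 = 10)
L = 10
Q(f, V) = -5 - V/3 + f/3 (Q(f, V) = -((V + (5 - f)) + 10)/3 = -((5 + V - f) + 10)/3 = -(15 + V - f)/3 = -5 - V/3 + f/3)
s(X) = 2 + (-63 + X)/(-5 + X) (s(X) = 2 + (X - 63)/(X + (-5 - X/3 + X/3)) = 2 + (-63 + X)/(X - 5) = 2 + (-63 + X)/(-5 + X))
s(104)/71699 = ((-73 + 3*104)/(-5 + 104))/71699 = ((-73 + 312)/99)*(1/71699) = ((1/99)*239)*(1/71699) = (239/99)*(1/71699) = 239/7098201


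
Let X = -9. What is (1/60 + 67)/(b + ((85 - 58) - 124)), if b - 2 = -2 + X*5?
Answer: -4021/8520 ≈ -0.47195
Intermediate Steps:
b = -45 (b = 2 + (-2 - 9*5) = 2 + (-2 - 45) = 2 - 47 = -45)
(1/60 + 67)/(b + ((85 - 58) - 124)) = (1/60 + 67)/(-45 + ((85 - 58) - 124)) = (1/60 + 67)/(-45 + (27 - 124)) = 4021/(60*(-45 - 97)) = (4021/60)/(-142) = (4021/60)*(-1/142) = -4021/8520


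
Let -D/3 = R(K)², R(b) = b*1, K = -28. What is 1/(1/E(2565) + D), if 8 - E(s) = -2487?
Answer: -2495/5868239 ≈ -0.00042517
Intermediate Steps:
E(s) = 2495 (E(s) = 8 - 1*(-2487) = 8 + 2487 = 2495)
R(b) = b
D = -2352 (D = -3*(-28)² = -3*784 = -2352)
1/(1/E(2565) + D) = 1/(1/2495 - 2352) = 1/(-5868239/2495) = -2495/5868239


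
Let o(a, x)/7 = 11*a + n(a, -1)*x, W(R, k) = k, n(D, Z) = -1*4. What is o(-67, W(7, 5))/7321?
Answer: -5299/7321 ≈ -0.72381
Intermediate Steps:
n(D, Z) = -4
o(a, x) = -28*x + 77*a (o(a, x) = 7*(11*a - 4*x) = 7*(-4*x + 11*a) = -28*x + 77*a)
o(-67, W(7, 5))/7321 = (-28*5 + 77*(-67))/7321 = (-140 - 5159)*(1/7321) = -5299*1/7321 = -5299/7321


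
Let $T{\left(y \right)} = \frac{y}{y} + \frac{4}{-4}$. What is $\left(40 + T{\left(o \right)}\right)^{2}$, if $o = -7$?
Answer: $1600$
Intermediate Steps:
$T{\left(y \right)} = 0$ ($T{\left(y \right)} = 1 + 4 \left(- \frac{1}{4}\right) = 1 - 1 = 0$)
$\left(40 + T{\left(o \right)}\right)^{2} = \left(40 + 0\right)^{2} = 40^{2} = 1600$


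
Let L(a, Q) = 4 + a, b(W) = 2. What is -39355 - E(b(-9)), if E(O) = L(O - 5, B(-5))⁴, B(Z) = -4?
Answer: -39356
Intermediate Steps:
E(O) = (-1 + O)⁴ (E(O) = (4 + (O - 5))⁴ = (4 + (-5 + O))⁴ = (-1 + O)⁴)
-39355 - E(b(-9)) = -39355 - (-1 + 2)⁴ = -39355 - 1*1⁴ = -39355 - 1*1 = -39355 - 1 = -39356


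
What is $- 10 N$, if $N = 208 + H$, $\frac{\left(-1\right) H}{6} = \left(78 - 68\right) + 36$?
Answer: $680$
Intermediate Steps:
$H = -276$ ($H = - 6 \left(\left(78 - 68\right) + 36\right) = - 6 \left(10 + 36\right) = \left(-6\right) 46 = -276$)
$N = -68$ ($N = 208 - 276 = -68$)
$- 10 N = \left(-10\right) \left(-68\right) = 680$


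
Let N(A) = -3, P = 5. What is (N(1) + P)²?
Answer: 4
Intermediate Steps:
(N(1) + P)² = (-3 + 5)² = 2² = 4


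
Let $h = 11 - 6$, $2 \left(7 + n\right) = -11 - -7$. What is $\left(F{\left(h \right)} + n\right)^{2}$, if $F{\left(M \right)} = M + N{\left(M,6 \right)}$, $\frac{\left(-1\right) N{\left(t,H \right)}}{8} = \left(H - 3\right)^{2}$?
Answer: $5776$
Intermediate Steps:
$n = -9$ ($n = -7 + \frac{-11 - -7}{2} = -7 + \frac{-11 + 7}{2} = -7 + \frac{1}{2} \left(-4\right) = -7 - 2 = -9$)
$N{\left(t,H \right)} = - 8 \left(-3 + H\right)^{2}$ ($N{\left(t,H \right)} = - 8 \left(H - 3\right)^{2} = - 8 \left(-3 + H\right)^{2}$)
$h = 5$
$F{\left(M \right)} = -72 + M$ ($F{\left(M \right)} = M - 8 \left(-3 + 6\right)^{2} = M - 8 \cdot 3^{2} = M - 72 = -72 + M$)
$\left(F{\left(h \right)} + n\right)^{2} = \left(\left(-72 + 5\right) - 9\right)^{2} = \left(-67 - 9\right)^{2} = \left(-76\right)^{2} = 5776$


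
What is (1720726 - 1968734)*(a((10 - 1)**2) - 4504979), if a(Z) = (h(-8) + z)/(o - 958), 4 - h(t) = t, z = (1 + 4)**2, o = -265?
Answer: 1366422236506832/1223 ≈ 1.1173e+12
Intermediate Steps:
z = 25 (z = 5**2 = 25)
h(t) = 4 - t
a(Z) = -37/1223 (a(Z) = ((4 - 1*(-8)) + 25)/(-265 - 958) = ((4 + 8) + 25)/(-1223) = (12 + 25)*(-1/1223) = 37*(-1/1223) = -37/1223)
(1720726 - 1968734)*(a((10 - 1)**2) - 4504979) = (1720726 - 1968734)*(-37/1223 - 4504979) = -248008*(-5509589354/1223) = 1366422236506832/1223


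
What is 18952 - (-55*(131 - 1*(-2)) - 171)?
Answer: 26438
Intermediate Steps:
18952 - (-55*(131 - 1*(-2)) - 171) = 18952 - (-55*(131 + 2) - 171) = 18952 - (-55*133 - 171) = 18952 - (-7315 - 171) = 18952 - 1*(-7486) = 18952 + 7486 = 26438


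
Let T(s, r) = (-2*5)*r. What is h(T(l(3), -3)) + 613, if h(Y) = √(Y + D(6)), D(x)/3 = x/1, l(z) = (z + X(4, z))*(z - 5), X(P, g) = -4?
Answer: 613 + 4*√3 ≈ 619.93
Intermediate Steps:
l(z) = (-5 + z)*(-4 + z) (l(z) = (z - 4)*(z - 5) = (-4 + z)*(-5 + z) = (-5 + z)*(-4 + z))
D(x) = 3*x (D(x) = 3*(x/1) = 3*(x*1) = 3*x)
T(s, r) = -10*r
h(Y) = √(18 + Y) (h(Y) = √(Y + 3*6) = √(Y + 18) = √(18 + Y))
h(T(l(3), -3)) + 613 = √(18 - 10*(-3)) + 613 = √(18 + 30) + 613 = √48 + 613 = 4*√3 + 613 = 613 + 4*√3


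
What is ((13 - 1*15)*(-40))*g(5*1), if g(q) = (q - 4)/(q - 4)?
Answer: 80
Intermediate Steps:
g(q) = 1 (g(q) = (-4 + q)/(-4 + q) = 1)
((13 - 1*15)*(-40))*g(5*1) = ((13 - 1*15)*(-40))*1 = ((13 - 15)*(-40))*1 = -2*(-40)*1 = 80*1 = 80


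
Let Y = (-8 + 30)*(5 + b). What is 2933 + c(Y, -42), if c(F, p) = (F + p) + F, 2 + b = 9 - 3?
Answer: 3287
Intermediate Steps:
b = 4 (b = -2 + (9 - 3) = -2 + 6 = 4)
Y = 198 (Y = (-8 + 30)*(5 + 4) = 22*9 = 198)
c(F, p) = p + 2*F
2933 + c(Y, -42) = 2933 + (-42 + 2*198) = 2933 + (-42 + 396) = 2933 + 354 = 3287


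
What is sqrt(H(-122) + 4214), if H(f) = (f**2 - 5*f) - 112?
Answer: 2*sqrt(4899) ≈ 139.99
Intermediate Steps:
H(f) = -112 + f**2 - 5*f
sqrt(H(-122) + 4214) = sqrt((-112 + (-122)**2 - 5*(-122)) + 4214) = sqrt((-112 + 14884 + 610) + 4214) = sqrt(15382 + 4214) = sqrt(19596) = 2*sqrt(4899)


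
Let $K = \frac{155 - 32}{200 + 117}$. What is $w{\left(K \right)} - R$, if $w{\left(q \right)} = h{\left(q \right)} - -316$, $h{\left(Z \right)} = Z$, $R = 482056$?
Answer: $- \frac{152711457}{317} \approx -4.8174 \cdot 10^{5}$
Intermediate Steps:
$K = \frac{123}{317} \approx 0.38801$
$w{\left(q \right)} = 316 + q$ ($w{\left(q \right)} = q - -316 = q + 316 = 316 + q$)
$w{\left(K \right)} - R = \left(316 + \frac{123}{317}\right) - 482056 = \frac{100295}{317} - 482056 = - \frac{152711457}{317}$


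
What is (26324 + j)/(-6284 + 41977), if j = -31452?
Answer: -5128/35693 ≈ -0.14367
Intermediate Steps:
(26324 + j)/(-6284 + 41977) = (26324 - 31452)/(-6284 + 41977) = -5128/35693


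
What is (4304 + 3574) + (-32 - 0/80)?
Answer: 7846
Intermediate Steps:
(4304 + 3574) + (-32 - 0/80) = 7878 + (-32 - 0/80) = 7878 + (-32 - 63*0) = 7878 + (-32 + 0) = 7878 - 32 = 7846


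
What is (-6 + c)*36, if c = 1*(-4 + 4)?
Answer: -216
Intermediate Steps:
c = 0 (c = 1*0 = 0)
(-6 + c)*36 = (-6 + 0)*36 = -6*36 = -216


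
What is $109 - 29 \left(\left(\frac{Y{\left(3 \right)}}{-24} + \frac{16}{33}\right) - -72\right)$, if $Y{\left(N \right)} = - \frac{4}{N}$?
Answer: $- \frac{394945}{198} \approx -1994.7$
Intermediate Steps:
$109 - 29 \left(\left(\frac{Y{\left(3 \right)}}{-24} + \frac{16}{33}\right) - -72\right) = 109 - 29 \left(\left(\frac{\left(-4\right) \frac{1}{3}}{-24} + \frac{16}{33}\right) - -72\right) = 109 - 29 \left(\left(\left(-4\right) \frac{1}{3} \left(- \frac{1}{24}\right) + 16 \cdot \frac{1}{33}\right) + 72\right) = 109 - 29 \left(\left(\left(- \frac{4}{3}\right) \left(- \frac{1}{24}\right) + \frac{16}{33}\right) + 72\right) = 109 - 29 \left(\left(\frac{1}{18} + \frac{16}{33}\right) + 72\right) = 109 - 29 \left(\frac{107}{198} + 72\right) = 109 - \frac{416527}{198} = - \frac{394945}{198}$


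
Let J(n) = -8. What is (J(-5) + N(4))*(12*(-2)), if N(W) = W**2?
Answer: -192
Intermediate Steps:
(J(-5) + N(4))*(12*(-2)) = (-8 + 4**2)*(12*(-2)) = (-8 + 16)*(-24) = 8*(-24) = -192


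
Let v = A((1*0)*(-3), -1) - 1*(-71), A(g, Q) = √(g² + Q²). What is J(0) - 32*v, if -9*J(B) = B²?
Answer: -2304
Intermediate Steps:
A(g, Q) = √(Q² + g²)
J(B) = -B²/9
v = 72 (v = √((-1)² + ((1*0)*(-3))²) - 1*(-71) = √(1 + (0*(-3))²) + 71 = √(1 + 0²) + 71 = √(1 + 0) + 71 = √1 + 71 = 1 + 71 = 72)
J(0) - 32*v = -⅑*0² - 32*72 = -⅑*0 - 2304 = 0 - 2304 = -2304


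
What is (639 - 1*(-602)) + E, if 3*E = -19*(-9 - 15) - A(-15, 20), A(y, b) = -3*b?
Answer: 1413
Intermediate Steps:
E = 172 (E = (-19*(-9 - 15) - (-3)*20)/3 = (-19*(-24) - 1*(-60))/3 = (456 + 60)/3 = (⅓)*516 = 172)
(639 - 1*(-602)) + E = (639 - 1*(-602)) + 172 = (639 + 602) + 172 = 1241 + 172 = 1413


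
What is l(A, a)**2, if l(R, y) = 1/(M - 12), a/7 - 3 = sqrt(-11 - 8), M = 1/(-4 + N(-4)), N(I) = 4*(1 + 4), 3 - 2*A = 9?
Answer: 256/36481 ≈ 0.0070174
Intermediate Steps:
A = -3 (A = 3/2 - 1/2*9 = 3/2 - 9/2 = -3)
N(I) = 20 (N(I) = 4*5 = 20)
M = 1/16 (M = 1/(-4 + 20) = 1/16 ≈ 0.062500)
a = 21 + 7*I*sqrt(19) (a = 21 + 7*sqrt(-11 - 8) = 21 + 7*sqrt(-19) = 21 + 7*(I*sqrt(19)) = 21 + 7*I*sqrt(19) ≈ 21.0 + 30.512*I)
l(R, y) = -16/191 (l(R, y) = 1/(1/16 - 12) = 1/(-191/16) = -16/191)
l(A, a)**2 = (-16/191)**2 = 256/36481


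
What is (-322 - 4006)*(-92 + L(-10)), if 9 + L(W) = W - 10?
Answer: 523688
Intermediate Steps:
L(W) = -19 + W (L(W) = -9 + (W - 10) = -9 + (-10 + W) = -19 + W)
(-322 - 4006)*(-92 + L(-10)) = (-322 - 4006)*(-92 + (-19 - 10)) = -4328*(-92 - 29) = -4328*(-121) = 523688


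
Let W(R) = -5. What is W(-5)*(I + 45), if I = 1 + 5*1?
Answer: -255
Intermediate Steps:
I = 6 (I = 1 + 5 = 6)
W(-5)*(I + 45) = -5*(6 + 45) = -5*51 = -255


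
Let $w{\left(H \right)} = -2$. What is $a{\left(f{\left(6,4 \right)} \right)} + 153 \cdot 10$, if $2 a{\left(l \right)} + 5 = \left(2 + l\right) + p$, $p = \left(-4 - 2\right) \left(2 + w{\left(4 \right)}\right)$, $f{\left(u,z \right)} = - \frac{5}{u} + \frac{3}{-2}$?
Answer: $\frac{4582}{3} \approx 1527.3$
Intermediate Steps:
$f{\left(u,z \right)} = - \frac{3}{2} - \frac{5}{u}$ ($f{\left(u,z \right)} = - \frac{5}{u} + 3 \left(- \frac{1}{2}\right) = - \frac{5}{u} - \frac{3}{2} = - \frac{3}{2} - \frac{5}{u}$)
$p = 0$ ($p = \left(-4 - 2\right) \left(2 - 2\right) = \left(-6\right) 0 = 0$)
$a{\left(l \right)} = - \frac{3}{2} + \frac{l}{2}$ ($a{\left(l \right)} = - \frac{5}{2} + \frac{\left(2 + l\right) + 0}{2} = - \frac{5}{2} + \frac{2 + l}{2} = - \frac{5}{2} + \left(1 + \frac{l}{2}\right) = - \frac{3}{2} + \frac{l}{2}$)
$a{\left(f{\left(6,4 \right)} \right)} + 153 \cdot 10 = \left(- \frac{3}{2} + \frac{- \frac{3}{2} - \frac{5}{6}}{2}\right) + 153 \cdot 10 = \left(- \frac{3}{2} + \frac{- \frac{3}{2} - \frac{5}{6}}{2}\right) + 1530 = \left(- \frac{3}{2} + \frac{1}{2} \left(- \frac{7}{3}\right)\right) + 1530 = \left(- \frac{3}{2} - \frac{7}{6}\right) + 1530 = - \frac{8}{3} + 1530 = \frac{4582}{3}$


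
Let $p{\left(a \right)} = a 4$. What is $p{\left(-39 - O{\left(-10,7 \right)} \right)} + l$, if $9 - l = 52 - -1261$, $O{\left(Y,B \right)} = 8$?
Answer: $-1492$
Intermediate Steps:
$p{\left(a \right)} = 4 a$
$l = -1304$ ($l = 9 - \left(52 - -1261\right) = 9 - \left(52 + 1261\right) = 9 - 1313 = -1304$)
$p{\left(-39 - O{\left(-10,7 \right)} \right)} + l = 4 \left(-39 - 8\right) - 1304 = 4 \left(-47\right) - 1304 = -188 - 1304 = -1492$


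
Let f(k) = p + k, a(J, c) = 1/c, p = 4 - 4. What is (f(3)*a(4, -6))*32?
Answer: -16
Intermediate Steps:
p = 0
f(k) = k (f(k) = 0 + k = k)
(f(3)*a(4, -6))*32 = (3/(-6))*32 = (3*(-⅙))*32 = -½*32 = -16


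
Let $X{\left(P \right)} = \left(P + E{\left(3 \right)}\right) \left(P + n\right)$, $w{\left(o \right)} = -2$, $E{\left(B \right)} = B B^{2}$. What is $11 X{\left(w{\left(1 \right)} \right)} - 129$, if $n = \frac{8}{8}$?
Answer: $-404$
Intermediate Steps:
$E{\left(B \right)} = B^{3}$
$n = 1$ ($n = 8 \cdot \frac{1}{8} = 1$)
$X{\left(P \right)} = \left(1 + P\right) \left(27 + P\right)$ ($X{\left(P \right)} = \left(P + 3^{3}\right) \left(P + 1\right) = \left(P + 27\right) \left(1 + P\right) = \left(27 + P\right) \left(1 + P\right) = \left(1 + P\right) \left(27 + P\right)$)
$11 X{\left(w{\left(1 \right)} \right)} - 129 = 11 \left(27 + \left(-2\right)^{2} + 28 \left(-2\right)\right) - 129 = 11 \left(27 + 4 - 56\right) - 129 = 11 \left(-25\right) - 129 = -275 - 129 = -404$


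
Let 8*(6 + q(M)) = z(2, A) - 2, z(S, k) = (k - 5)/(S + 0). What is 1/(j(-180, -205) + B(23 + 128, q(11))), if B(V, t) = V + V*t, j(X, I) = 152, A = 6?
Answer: -16/10101 ≈ -0.0015840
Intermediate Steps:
z(S, k) = (-5 + k)/S
q(M) = -99/16 (q(M) = -6 + ((-5 + 6)/2 - 2)/8 = -6 + ((½)*1 - 2)/8 = -6 + (½ - 2)/8 = -6 + (⅛)*(-3/2) = -6 - 3/16 = -99/16)
1/(j(-180, -205) + B(23 + 128, q(11))) = 1/(152 + (23 + 128)*(1 - 99/16)) = 1/(152 + 151*(-83/16)) = 1/(152 - 12533/16) = 1/(-10101/16) = -16/10101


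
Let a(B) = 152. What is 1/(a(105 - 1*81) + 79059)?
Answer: 1/79211 ≈ 1.2625e-5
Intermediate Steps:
1/(a(105 - 1*81) + 79059) = 1/(152 + 79059) = 1/79211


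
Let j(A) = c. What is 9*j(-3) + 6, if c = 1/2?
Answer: 21/2 ≈ 10.500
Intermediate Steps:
c = ½ ≈ 0.50000
j(A) = ½
9*j(-3) + 6 = 9*(½) + 6 = 9/2 + 6 = 21/2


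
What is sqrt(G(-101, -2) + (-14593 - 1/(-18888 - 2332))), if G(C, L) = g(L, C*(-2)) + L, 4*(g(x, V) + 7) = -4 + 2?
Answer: 13*I*sqrt(9726828905)/10610 ≈ 120.84*I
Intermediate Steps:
g(x, V) = -15/2 (g(x, V) = -7 + (-4 + 2)/4 = -7 + (1/4)*(-2) = -7 - 1/2 = -15/2)
G(C, L) = -15/2 + L
sqrt(G(-101, -2) + (-14593 - 1/(-18888 - 2332))) = sqrt((-15/2 - 2) + (-14593 - 1/(-18888 - 2332))) = sqrt(-19/2 + (-14593 - 1/(-21220))) = sqrt(-19/2 + (-14593 - 1*(-1/21220))) = sqrt(-19/2 + (-14593 + 1/21220)) = sqrt(-19/2 - 309663459/21220) = sqrt(-309865049/21220) = 13*I*sqrt(9726828905)/10610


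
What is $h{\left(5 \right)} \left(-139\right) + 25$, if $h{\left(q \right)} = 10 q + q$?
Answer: $-7620$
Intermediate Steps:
$h{\left(q \right)} = 11 q$
$h{\left(5 \right)} \left(-139\right) + 25 = 11 \cdot 5 \left(-139\right) + 25 = 55 \left(-139\right) + 25 = -7645 + 25 = -7620$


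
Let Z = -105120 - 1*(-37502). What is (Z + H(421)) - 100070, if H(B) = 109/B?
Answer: -70596539/421 ≈ -1.6769e+5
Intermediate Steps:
Z = -67618 (Z = -105120 + 37502 = -67618)
(Z + H(421)) - 100070 = (-67618 + 109/421) - 100070 = -28467069/421 - 100070 = -70596539/421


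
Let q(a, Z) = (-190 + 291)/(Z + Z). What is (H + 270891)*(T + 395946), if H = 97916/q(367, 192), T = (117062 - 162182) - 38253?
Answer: 20304659248155/101 ≈ 2.0104e+11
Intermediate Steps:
q(a, Z) = 101/(2*Z) (q(a, Z) = 101/((2*Z)) = 101*(1/(2*Z)) = 101/(2*Z))
T = -83373 (T = -45120 - 38253 = -83373)
H = 37599744/101 (H = 97916/(((101/2)/192)) = 97916/(((101/2)*(1/192))) = 97916/(101/384) = 97916*(384/101) = 37599744/101 ≈ 3.7227e+5)
(H + 270891)*(T + 395946) = (37599744/101 + 270891)*(-83373 + 395946) = (64959735/101)*312573 = 20304659248155/101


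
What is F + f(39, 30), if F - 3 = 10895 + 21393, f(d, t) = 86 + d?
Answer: 32416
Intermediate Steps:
F = 32291 (F = 3 + (10895 + 21393) = 3 + 32288 = 32291)
F + f(39, 30) = 32291 + (86 + 39) = 32291 + 125 = 32416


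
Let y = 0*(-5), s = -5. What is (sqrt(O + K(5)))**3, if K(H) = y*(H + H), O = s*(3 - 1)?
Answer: -10*I*sqrt(10) ≈ -31.623*I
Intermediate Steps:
y = 0
O = -10 (O = -5*(3 - 1) = -5*2 = -10)
K(H) = 0 (K(H) = 0*(H + H) = 0*(2*H) = 0)
(sqrt(O + K(5)))**3 = (sqrt(-10 + 0))**3 = (sqrt(-10))**3 = (I*sqrt(10))**3 = -10*I*sqrt(10)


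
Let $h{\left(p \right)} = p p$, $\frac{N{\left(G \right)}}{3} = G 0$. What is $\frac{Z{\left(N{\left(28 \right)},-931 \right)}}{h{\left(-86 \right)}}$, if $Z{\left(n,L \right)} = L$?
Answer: $- \frac{931}{7396} \approx -0.12588$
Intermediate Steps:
$N{\left(G \right)} = 0$ ($N{\left(G \right)} = 3 G 0 = 3 \cdot 0 = 0$)
$h{\left(p \right)} = p^{2}$
$\frac{Z{\left(N{\left(28 \right)},-931 \right)}}{h{\left(-86 \right)}} = - \frac{931}{\left(-86\right)^{2}} = - \frac{931}{7396}$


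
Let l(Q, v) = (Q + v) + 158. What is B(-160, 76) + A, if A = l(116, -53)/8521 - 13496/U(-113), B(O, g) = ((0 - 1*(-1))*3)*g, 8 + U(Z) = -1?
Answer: 132486497/76689 ≈ 1727.6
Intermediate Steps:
l(Q, v) = 158 + Q + v
U(Z) = -9 (U(Z) = -8 - 1 = -9)
B(O, g) = 3*g (B(O, g) = ((0 + 1)*3)*g = (1*3)*g = 3*g)
A = 115001405/76689 (A = (158 + 116 - 53)/8521 - 13496/(-9) = 221*(1/8521) - 13496*(-1/9) = 221/8521 + 13496/9 = 115001405/76689 ≈ 1499.6)
B(-160, 76) + A = 3*76 + 115001405/76689 = 228 + 115001405/76689 = 132486497/76689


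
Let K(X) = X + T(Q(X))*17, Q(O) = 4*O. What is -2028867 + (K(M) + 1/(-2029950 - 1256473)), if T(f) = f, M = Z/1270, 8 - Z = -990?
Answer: -4233885979860857/2086878605 ≈ -2.0288e+6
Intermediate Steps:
Z = 998 (Z = 8 - 1*(-990) = 8 + 990 = 998)
M = 499/635 (M = 998/1270 = 998*(1/1270) = 499/635 ≈ 0.78583)
K(X) = 69*X (K(X) = X + (4*X)*17 = X + 68*X = 69*X)
-2028867 + (K(M) + 1/(-2029950 - 1256473)) = -2028867 + (69*(499/635) + 1/(-2029950 - 1256473)) = -2028867 + (34431/635 + 1/(-3286423)) = -2028867 + (34431/635 - 1/3286423) = -2028867 + 113154829678/2086878605 = -4233885979860857/2086878605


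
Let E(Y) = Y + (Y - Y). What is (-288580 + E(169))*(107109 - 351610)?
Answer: 70516777911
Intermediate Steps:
E(Y) = Y (E(Y) = Y + 0 = Y)
(-288580 + E(169))*(107109 - 351610) = (-288580 + 169)*(107109 - 351610) = -288411*(-244501) = 70516777911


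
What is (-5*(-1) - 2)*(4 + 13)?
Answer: 51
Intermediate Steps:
(-5*(-1) - 2)*(4 + 13) = (5 - 2)*17 = 3*17 = 51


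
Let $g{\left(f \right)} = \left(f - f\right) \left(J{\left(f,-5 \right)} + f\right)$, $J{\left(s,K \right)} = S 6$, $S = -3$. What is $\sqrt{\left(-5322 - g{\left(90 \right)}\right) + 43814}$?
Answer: $2 \sqrt{9623} \approx 196.19$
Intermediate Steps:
$J{\left(s,K \right)} = -18$ ($J{\left(s,K \right)} = \left(-3\right) 6 = -18$)
$g{\left(f \right)} = 0$ ($g{\left(f \right)} = \left(f - f\right) \left(-18 + f\right) = 0 \left(-18 + f\right) = 0$)
$\sqrt{\left(-5322 - g{\left(90 \right)}\right) + 43814} = \sqrt{\left(-5322 - 0\right) + 43814} = \sqrt{\left(-5322 + 0\right) + 43814} = \sqrt{-5322 + 43814} = \sqrt{38492} = 2 \sqrt{9623}$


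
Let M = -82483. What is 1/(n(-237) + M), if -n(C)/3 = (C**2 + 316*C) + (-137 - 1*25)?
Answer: -1/25828 ≈ -3.8718e-5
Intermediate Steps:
n(C) = 486 - 948*C - 3*C**2 (n(C) = -3*((C**2 + 316*C) + (-137 - 1*25)) = -3*((C**2 + 316*C) + (-137 - 25)) = -3*((C**2 + 316*C) - 162) = -3*(-162 + C**2 + 316*C) = 486 - 948*C - 3*C**2)
1/(n(-237) + M) = 1/((486 - 948*(-237) - 3*(-237)**2) - 82483) = 1/((486 + 224676 - 3*56169) - 82483) = 1/((486 + 224676 - 168507) - 82483) = 1/(56655 - 82483) = 1/(-25828) = -1/25828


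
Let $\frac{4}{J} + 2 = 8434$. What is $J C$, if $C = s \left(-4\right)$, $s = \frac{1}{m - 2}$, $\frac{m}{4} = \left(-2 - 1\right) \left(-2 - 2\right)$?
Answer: $- \frac{1}{24242} \approx -4.1251 \cdot 10^{-5}$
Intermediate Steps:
$J = \frac{1}{2108}$ ($J = \frac{4}{-2 + 8434} = \frac{4}{8432} = 4 \cdot \frac{1}{8432} = \frac{1}{2108} \approx 0.00047438$)
$m = 48$ ($m = 4 \left(-2 - 1\right) \left(-2 - 2\right) = 4 \left(\left(-3\right) \left(-4\right)\right) = 4 \cdot 12 = 48$)
$s = \frac{1}{46}$ ($s = \frac{1}{48 - 2} = \frac{1}{46} \approx 0.021739$)
$C = - \frac{2}{23}$ ($C = \frac{1}{46} \left(-4\right) = - \frac{2}{23} \approx -0.086957$)
$J C = \frac{1}{2108} \left(- \frac{2}{23}\right) = - \frac{1}{24242}$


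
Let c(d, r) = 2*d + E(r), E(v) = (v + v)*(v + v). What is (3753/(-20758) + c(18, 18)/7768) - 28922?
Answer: -291476270276/10078009 ≈ -28922.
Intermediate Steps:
E(v) = 4*v² (E(v) = (2*v)*(2*v) = 4*v²)
c(d, r) = 2*d + 4*r²
(3753/(-20758) + c(18, 18)/7768) - 28922 = (3753/(-20758) + (2*18 + 4*18²)/7768) - 28922 = (3753*(-1/20758) + (36 + 4*324)*(1/7768)) - 28922 = (-3753/20758 + (36 + 1296)*(1/7768)) - 28922 = (-3753/20758 + 1332*(1/7768)) - 28922 = (-3753/20758 + 333/1942) - 28922 = -93978/10078009 - 28922 = -291476270276/10078009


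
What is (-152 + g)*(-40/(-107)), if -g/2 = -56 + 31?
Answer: -4080/107 ≈ -38.131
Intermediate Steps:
g = 50 (g = -2*(-56 + 31) = -2*(-25) = 50)
(-152 + g)*(-40/(-107)) = (-152 + 50)*(-40/(-107)) = -(-4080)*(-1)/107 = -102*40/107 = -4080/107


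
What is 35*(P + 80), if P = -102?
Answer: -770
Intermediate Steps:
35*(P + 80) = 35*(-102 + 80) = 35*(-22) = -770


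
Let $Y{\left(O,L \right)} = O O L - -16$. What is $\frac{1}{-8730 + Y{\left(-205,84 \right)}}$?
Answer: $\frac{1}{3521386} \approx 2.8398 \cdot 10^{-7}$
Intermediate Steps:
$Y{\left(O,L \right)} = 16 + L O^{2}$ ($Y{\left(O,L \right)} = O^{2} L + 16 = L O^{2} + 16 = 16 + L O^{2}$)
$\frac{1}{-8730 + Y{\left(-205,84 \right)}} = \frac{1}{-8730 + \left(16 + 84 \left(-205\right)^{2}\right)} = \frac{1}{-8730 + \left(16 + 84 \cdot 42025\right)} = \frac{1}{-8730 + \left(16 + 3530100\right)} = \frac{1}{-8730 + 3530116} = \frac{1}{3521386}$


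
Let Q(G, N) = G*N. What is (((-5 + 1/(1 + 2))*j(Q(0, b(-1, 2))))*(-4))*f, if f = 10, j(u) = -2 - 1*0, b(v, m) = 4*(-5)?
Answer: -1120/3 ≈ -373.33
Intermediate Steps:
b(v, m) = -20
j(u) = -2 (j(u) = -2 + 0 = -2)
(((-5 + 1/(1 + 2))*j(Q(0, b(-1, 2))))*(-4))*f = (((-5 + 1/(1 + 2))*(-2))*(-4))*10 = (((-5 + 1/3)*(-2))*(-4))*10 = (((-5 + ⅓)*(-2))*(-4))*10 = (-14/3*(-2)*(-4))*10 = ((28/3)*(-4))*10 = -112/3*10 = -1120/3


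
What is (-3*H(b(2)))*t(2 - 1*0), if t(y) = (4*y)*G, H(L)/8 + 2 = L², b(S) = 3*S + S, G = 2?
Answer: -23808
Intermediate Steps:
b(S) = 4*S
H(L) = -16 + 8*L²
t(y) = 8*y (t(y) = (4*y)*2 = 8*y)
(-3*H(b(2)))*t(2 - 1*0) = (-3*(-16 + 8*(4*2)²))*(8*(2 - 1*0)) = (-3*(-16 + 8*8²))*(8*(2 + 0)) = (-3*(-16 + 8*64))*(8*2) = -3*(-16 + 512)*16 = -3*496*16 = -1488*16 = -23808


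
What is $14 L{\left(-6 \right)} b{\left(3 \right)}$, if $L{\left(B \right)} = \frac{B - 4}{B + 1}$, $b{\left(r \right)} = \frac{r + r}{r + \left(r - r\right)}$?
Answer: $56$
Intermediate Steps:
$b{\left(r \right)} = 2$ ($b{\left(r \right)} = \frac{2 r}{r + 0} = \frac{2 r}{r} = 2$)
$L{\left(B \right)} = \frac{-4 + B}{1 + B}$
$14 L{\left(-6 \right)} b{\left(3 \right)} = 14 \frac{-4 - 6}{1 - 6} \cdot 2 = 14 \frac{1}{-5} \left(-10\right) 2 = 14 \left(\left(- \frac{1}{5}\right) \left(-10\right)\right) 2 = 14 \cdot 2 \cdot 2 = 28 \cdot 2 = 56$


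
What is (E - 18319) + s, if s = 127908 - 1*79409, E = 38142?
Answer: 68322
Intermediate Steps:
s = 48499 (s = 127908 - 79409 = 48499)
(E - 18319) + s = (38142 - 18319) + 48499 = 19823 + 48499 = 68322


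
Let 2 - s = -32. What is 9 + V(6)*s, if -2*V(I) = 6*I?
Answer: -603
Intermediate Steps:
s = 34 (s = 2 - 1*(-32) = 2 + 32 = 34)
V(I) = -3*I
9 + V(6)*s = 9 - 3*6*34 = 9 - 18*34 = 9 - 612 = -603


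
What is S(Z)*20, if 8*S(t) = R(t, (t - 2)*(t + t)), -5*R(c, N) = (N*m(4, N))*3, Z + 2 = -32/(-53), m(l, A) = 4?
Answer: -159840/2809 ≈ -56.903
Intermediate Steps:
Z = -74/53 (Z = -2 - 32/(-53) = -2 - 32*(-1/53) = -2 + 32/53 = -74/53 ≈ -1.3962)
R(c, N) = -12*N/5 (R(c, N) = -N*4*3/5 = -4*N*3/5 = -12*N/5)
S(t) = -3*t*(-2 + t)/5 (S(t) = (-12*(t - 2)*(t + t)/5)/8 = (-12*(-2 + t)*2*t/5)/8 = (-24*t*(-2 + t)/5)/8 = -3*t*(-2 + t)/5)
S(Z)*20 = ((⅗)*(-74/53)*(2 - 1*(-74/53)))*20 = ((⅗)*(-74/53)*(2 + 74/53))*20 = ((⅗)*(-74/53)*(180/53))*20 = -7992/2809*20 = -159840/2809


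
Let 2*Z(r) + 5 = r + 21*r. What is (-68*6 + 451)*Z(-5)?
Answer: -4945/2 ≈ -2472.5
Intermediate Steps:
Z(r) = -5/2 + 11*r (Z(r) = -5/2 + (r + 21*r)/2 = -5/2 + (22*r)/2 = -5/2 + 11*r)
(-68*6 + 451)*Z(-5) = (-68*6 + 451)*(-5/2 + 11*(-5)) = (-408 + 451)*(-5/2 - 55) = 43*(-115/2) = -4945/2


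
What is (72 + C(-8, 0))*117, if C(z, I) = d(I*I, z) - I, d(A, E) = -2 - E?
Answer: 9126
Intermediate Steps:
C(z, I) = -2 - I - z (C(z, I) = (-2 - z) - I = -2 - I - z)
(72 + C(-8, 0))*117 = (72 + (-2 - 1*0 - 1*(-8)))*117 = (72 + (-2 + 0 + 8))*117 = (72 + 6)*117 = 78*117 = 9126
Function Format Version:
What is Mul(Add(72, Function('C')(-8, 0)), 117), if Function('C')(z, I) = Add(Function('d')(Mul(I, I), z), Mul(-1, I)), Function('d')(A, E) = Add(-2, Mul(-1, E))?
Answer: 9126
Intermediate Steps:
Function('C')(z, I) = Add(-2, Mul(-1, I), Mul(-1, z)) (Function('C')(z, I) = Add(Add(-2, Mul(-1, z)), Mul(-1, I)) = Add(-2, Mul(-1, I), Mul(-1, z)))
Mul(Add(72, Function('C')(-8, 0)), 117) = Mul(Add(72, Add(-2, Mul(-1, 0), Mul(-1, -8))), 117) = Mul(Add(72, Add(-2, 0, 8)), 117) = Mul(Add(72, 6), 117) = Mul(78, 117) = 9126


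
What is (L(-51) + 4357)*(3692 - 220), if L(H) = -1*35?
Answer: 15005984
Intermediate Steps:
L(H) = -35
(L(-51) + 4357)*(3692 - 220) = (-35 + 4357)*(3692 - 220) = 4322*3472 = 15005984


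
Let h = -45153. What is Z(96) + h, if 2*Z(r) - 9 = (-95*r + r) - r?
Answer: -99417/2 ≈ -49709.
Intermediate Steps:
Z(r) = 9/2 - 95*r/2 (Z(r) = 9/2 + ((-95*r + r) - r)/2 = 9/2 + (-94*r - r)/2 = 9/2 + (-95*r)/2 = 9/2 - 95*r/2)
Z(96) + h = (9/2 - 95/2*96) - 45153 = (9/2 - 4560) - 45153 = -9111/2 - 45153 = -99417/2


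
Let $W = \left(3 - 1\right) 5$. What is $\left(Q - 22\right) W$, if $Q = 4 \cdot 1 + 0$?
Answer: $-180$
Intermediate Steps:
$Q = 4$ ($Q = 4 + 0 = 4$)
$W = 10$ ($W = 2 \cdot 5 = 10$)
$\left(Q - 22\right) W = \left(4 - 22\right) 10 = \left(-18\right) 10 = -180$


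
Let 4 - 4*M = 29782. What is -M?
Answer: 14889/2 ≈ 7444.5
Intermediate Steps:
M = -14889/2 (M = 1 - 1/4*29782 = 1 - 14891/2 = -14889/2 ≈ -7444.5)
-M = -1*(-14889/2) = 14889/2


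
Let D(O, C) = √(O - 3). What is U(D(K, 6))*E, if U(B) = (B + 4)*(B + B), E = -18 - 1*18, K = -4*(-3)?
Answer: -1512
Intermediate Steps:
K = 12
D(O, C) = √(-3 + O)
E = -36 (E = -18 - 18 = -36)
U(B) = 2*B*(4 + B) (U(B) = (4 + B)*(2*B) = 2*B*(4 + B))
U(D(K, 6))*E = (2*√(-3 + 12)*(4 + √(-3 + 12)))*(-36) = (2*√9*(4 + √9))*(-36) = (2*3*(4 + 3))*(-36) = (2*3*7)*(-36) = 42*(-36) = -1512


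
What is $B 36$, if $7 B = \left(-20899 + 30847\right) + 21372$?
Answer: $\frac{1127520}{7} \approx 1.6107 \cdot 10^{5}$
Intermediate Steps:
$B = \frac{31320}{7}$ ($B = \frac{\left(-20899 + 30847\right) + 21372}{7} = \frac{9948 + 21372}{7} = \frac{1}{7} \cdot 31320 = \frac{31320}{7} \approx 4474.3$)
$B 36 = \frac{31320}{7} \cdot 36 = \frac{1127520}{7}$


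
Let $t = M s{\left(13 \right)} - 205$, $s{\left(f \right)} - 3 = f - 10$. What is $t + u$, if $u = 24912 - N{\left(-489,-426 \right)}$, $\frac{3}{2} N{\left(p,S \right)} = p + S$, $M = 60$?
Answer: $25677$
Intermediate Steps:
$N{\left(p,S \right)} = \frac{2 S}{3} + \frac{2 p}{3}$ ($N{\left(p,S \right)} = \frac{2 \left(p + S\right)}{3} = \frac{2 \left(S + p\right)}{3} = \frac{2 S}{3} + \frac{2 p}{3}$)
$s{\left(f \right)} = -7 + f$ ($s{\left(f \right)} = 3 + \left(f - 10\right) = 3 + \left(-10 + f\right) = -7 + f$)
$u = 25522$ ($u = 24912 - \left(\frac{2}{3} \left(-426\right) + \frac{2}{3} \left(-489\right)\right) = 24912 - \left(-284 - 326\right) = 24912 - -610 = 24912 + 610 = 25522$)
$t = 155$ ($t = 60 \left(-7 + 13\right) - 205 = 60 \cdot 6 - 205 = 360 - 205 = 155$)
$t + u = 155 + 25522 = 25677$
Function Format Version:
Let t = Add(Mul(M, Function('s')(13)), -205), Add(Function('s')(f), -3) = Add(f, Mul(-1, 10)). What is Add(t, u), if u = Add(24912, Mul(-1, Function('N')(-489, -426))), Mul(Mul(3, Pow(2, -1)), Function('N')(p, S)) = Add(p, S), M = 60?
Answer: 25677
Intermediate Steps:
Function('N')(p, S) = Add(Mul(Rational(2, 3), S), Mul(Rational(2, 3), p)) (Function('N')(p, S) = Mul(Rational(2, 3), Add(p, S)) = Mul(Rational(2, 3), Add(S, p)) = Add(Mul(Rational(2, 3), S), Mul(Rational(2, 3), p)))
Function('s')(f) = Add(-7, f) (Function('s')(f) = Add(3, Add(f, Mul(-1, 10))) = Add(3, Add(f, -10)) = Add(3, Add(-10, f)) = Add(-7, f))
u = 25522 (u = Add(24912, Mul(-1, Add(Mul(Rational(2, 3), -426), Mul(Rational(2, 3), -489)))) = Add(24912, Mul(-1, Add(-284, -326))) = Add(24912, Mul(-1, -610)) = Add(24912, 610) = 25522)
t = 155 (t = Add(Mul(60, Add(-7, 13)), -205) = Add(Mul(60, 6), -205) = Add(360, -205) = 155)
Add(t, u) = Add(155, 25522) = 25677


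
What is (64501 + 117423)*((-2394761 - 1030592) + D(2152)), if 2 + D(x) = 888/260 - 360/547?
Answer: -22156232698038684/35555 ≈ -6.2315e+11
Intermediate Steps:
D(x) = 26924/35555 (D(x) = -2 + (888/260 - 360/547) = -2 + (888*(1/260) - 360*1/547) = -2 + (222/65 - 360/547) = -2 + 98034/35555 = 26924/35555)
(64501 + 117423)*((-2394761 - 1030592) + D(2152)) = (64501 + 117423)*((-2394761 - 1030592) + 26924/35555) = 181924*(-3425353 + 26924/35555) = 181924*(-121788398991/35555) = -22156232698038684/35555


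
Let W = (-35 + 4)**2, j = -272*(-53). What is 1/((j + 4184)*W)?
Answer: 1/17874600 ≈ 5.5945e-8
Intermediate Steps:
j = 14416
W = 961 (W = (-31)**2 = 961)
1/((j + 4184)*W) = 1/((14416 + 4184)*961) = (1/961)/18600 = (1/18600)*(1/961) = 1/17874600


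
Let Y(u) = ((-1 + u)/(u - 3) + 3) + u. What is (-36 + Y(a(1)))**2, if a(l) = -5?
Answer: 22201/16 ≈ 1387.6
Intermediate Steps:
Y(u) = 3 + u + (-1 + u)/(-3 + u) (Y(u) = ((-1 + u)/(-3 + u) + 3) + u = (3 + (-1 + u)/(-3 + u)) + u = 3 + u + (-1 + u)/(-3 + u))
(-36 + Y(a(1)))**2 = (-36 + (-10 - 5 + (-5)**2)/(-3 - 5))**2 = (-36 + (-10 - 5 + 25)/(-8))**2 = (-36 - 1/8*10)**2 = (-36 - 5/4)**2 = (-149/4)**2 = 22201/16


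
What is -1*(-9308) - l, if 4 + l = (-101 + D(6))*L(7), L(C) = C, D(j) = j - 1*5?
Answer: 10012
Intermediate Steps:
D(j) = -5 + j (D(j) = j - 5 = -5 + j)
l = -704 (l = -4 + (-101 + (-5 + 6))*7 = -4 + (-101 + 1)*7 = -4 - 100*7 = -4 - 700 = -704)
-1*(-9308) - l = -1*(-9308) - 1*(-704) = 9308 + 704 = 10012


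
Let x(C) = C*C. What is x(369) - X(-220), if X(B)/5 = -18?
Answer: 136251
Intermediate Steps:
x(C) = C²
X(B) = -90 (X(B) = 5*(-18) = -90)
x(369) - X(-220) = 369² - 1*(-90) = 136161 + 90 = 136251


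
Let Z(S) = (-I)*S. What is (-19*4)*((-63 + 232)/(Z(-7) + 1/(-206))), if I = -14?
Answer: 203528/1553 ≈ 131.05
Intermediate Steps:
Z(S) = 14*S (Z(S) = (-1*(-14))*S = 14*S)
(-19*4)*((-63 + 232)/(Z(-7) + 1/(-206))) = (-19*4)*((-63 + 232)/(14*(-7) + 1/(-206))) = -12844/(-98 - 1/206) = -12844/(-20189/206) = -12844*(-206)/20189 = -76*(-2678/1553) = 203528/1553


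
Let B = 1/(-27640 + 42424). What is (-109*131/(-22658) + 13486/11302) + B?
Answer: 1725900302195/946474326336 ≈ 1.8235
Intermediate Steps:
B = 1/14784 ≈ 6.7641e-5
(-109*131/(-22658) + 13486/11302) + B = (-109*131/(-22658) + 13486/11302) + 1/14784 = (-14279*(-1/22658) + 13486*(1/11302)) + 1/14784 = (14279/22658 + 6743/5651) + 1/14784 = 233473523/128040358 + 1/14784 = 1725900302195/946474326336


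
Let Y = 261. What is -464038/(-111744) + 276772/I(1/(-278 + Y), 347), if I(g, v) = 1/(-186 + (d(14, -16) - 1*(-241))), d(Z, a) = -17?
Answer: 587624829011/55872 ≈ 1.0517e+7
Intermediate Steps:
I(g, v) = 1/38 (I(g, v) = 1/(-186 + (-17 - 1*(-241))) = 1/(-186 + (-17 + 241)) = 1/(-186 + 224) = 1/38)
-464038/(-111744) + 276772/I(1/(-278 + Y), 347) = -464038/(-111744) + 276772/(1/38) = -464038*(-1/111744) + 276772*38 = 232019/55872 + 10517336 = 587624829011/55872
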